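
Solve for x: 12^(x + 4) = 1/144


Express both sides with the same base.
1/144 = 12^(-2)
Since the bases match, equate exponents: x + 4 = -2
So x = -2 - (4) = -6

x = -6


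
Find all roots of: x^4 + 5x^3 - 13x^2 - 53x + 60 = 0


Let p(x) = x^4 + 5x^3 - 13x^2 - 53x + 60. By the rational root theorem (leading coefficient 1), any rational root is an integer divisor of 60: try ±1, ±2, ... in turn.
Test x = 1: value = 0 ✓, so (x - 1) is a factor.
Synthetic division by (x - 1): bring down 1; 1(1) + 5 = 6; 6(1) - 13 = -7; (-7)(1) - 53 = -60; (-60)(1) + 60 = 0 → quotient x^3 + 6x^2 - 7x - 60, remainder 0.
Continue with the quotient x^3 + 6x^2 - 7x - 60 (candidates must divide 60; re-test x = 1 first in case it repeats).
Test x = 1: value = -60 ≠ 0.
Test x = -1: value = -48 ≠ 0.
Test x = 2: value = -42 ≠ 0.
Test x = -2: value = -30 ≠ 0.
Test x = 3: value = 0 ✓, so (x - 3) is a factor.
Synthetic division by (x - 3): bring down 1; 1(3) + 6 = 9; 9(3) - 7 = 20; 20(3) - 60 = 0 → quotient x^2 + 9x + 20, remainder 0.
Solve the quadratic x^2 + 9x + 20 = 0: discriminant = 9^2 - 4(1)(20) = 81 - 80 = 1.
sqrt(1) = 1, so x = (-9 ± 1)/2: x = -4 or x = -5.
Collecting all roots found:

x = -5, x = -4, x = 1, x = 3


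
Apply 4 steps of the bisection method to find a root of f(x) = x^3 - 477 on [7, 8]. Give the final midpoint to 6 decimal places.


f(x) = x^3 - 477
f(7) = -134 < 0
f(8) = 35 > 0

Step 1: midpoint = (7.000000 + 8.000000)/2 = 7.500000
  f(7.500000) = -55.125000
  f(mid) < 0, so root is in [7.500000, 8.000000]

Step 2: midpoint = (7.500000 + 8.000000)/2 = 7.750000
  f(7.750000) = -11.515625
  f(mid) < 0, so root is in [7.750000, 8.000000]

Step 3: midpoint = (7.750000 + 8.000000)/2 = 7.875000
  f(7.875000) = 11.373047
  f(mid) > 0, so root is in [7.750000, 7.875000]

Step 4: midpoint = (7.750000 + 7.875000)/2 = 7.812500
  f(7.812500) = -0.162842
  f(mid) < 0, so root is in [7.812500, 7.875000]

midpoint = 7.812500


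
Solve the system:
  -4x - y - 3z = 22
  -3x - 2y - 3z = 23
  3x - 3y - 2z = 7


Using Cramer's rule. Expand each determinant along the first row.
D  = (-4)*[(-2)*(-2) - (-3)*(-3)] - (-1)*[(-3)*(-2) - (-3)*3] + (-3)*[(-3)*(-3) - (-2)*3]
  = (-4)*(-5) - (-1)*(15) + (-3)*(15) = -10
Dx = 22*[(-2)*(-2) - (-3)*(-3)] - (-1)*[23*(-2) - (-3)*7] + (-3)*[23*(-3) - (-2)*7]
  = 22*(-5) - (-1)*(-25) + (-3)*(-55) = 30
Dy = (-4)*[23*(-2) - (-3)*7] - 22*[(-3)*(-2) - (-3)*3] + (-3)*[(-3)*7 - 23*3]
  = (-4)*(-25) - 22*(15) + (-3)*(-90) = 40
Dz = (-4)*[(-2)*7 - 23*(-3)] - (-1)*[(-3)*7 - 23*3] + 22*[(-3)*(-3) - (-2)*3]
  = (-4)*(55) - (-1)*(-90) + 22*(15) = 20
x = Dx/D = 30/-10 = -3, y = Dy/D = 40/-10 = -4, z = Dz/D = 20/-10 = -2
Check eq1: (-4)(-3) + (-1)(-4) + (-3)(-2) = 22 = 22 ✓
Check eq2: (-3)(-3) + (-2)(-4) + (-3)(-2) = 23 = 23 ✓
Check eq3: (3)(-3) + (-3)(-4) + (-2)(-2) = 7 = 7 ✓

x = -3, y = -4, z = -2


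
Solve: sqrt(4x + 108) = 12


Square both sides: 4x + 108 = 12^2 = 144
4x = 144 - 108 = 36
x = 9
Check: sqrt(4*9 + 108) = sqrt(144) = 12 ✓

x = 9


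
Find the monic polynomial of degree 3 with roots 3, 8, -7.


A monic polynomial with roots 3, 8, -7 is:
p(x) = (x - 3)(x - 8)(x + 7)
After multiplying by (x - 3): x - 3
After multiplying by (x - 8): x^2 - 11x + 24
After multiplying by (x + 7): x^3 - 4x^2 - 53x + 168

x^3 - 4x^2 - 53x + 168


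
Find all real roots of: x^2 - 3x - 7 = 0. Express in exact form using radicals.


Using the quadratic formula: x = (-b ± sqrt(b^2 - 4ac)) / (2a)
Here a = 1, b = -3, c = -7
Discriminant = b^2 - 4ac = (-3)^2 - 4(1)(-7) = 9 + 28 = 37
Since discriminant = 37 > 0, there are two real roots.
x = (3 ± sqrt(37)) / 2
Numerically: x ≈ 4.5414 or x ≈ -1.5414

x = (3 + sqrt(37)) / 2 or x = (3 - sqrt(37)) / 2


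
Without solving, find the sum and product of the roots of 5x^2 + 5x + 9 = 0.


By Vieta's formulas for ax^2 + bx + c = 0:
  Sum of roots = -b/a
  Product of roots = c/a

Here a = 5, b = 5, c = 9
Sum = -(5)/5 = -1
Product = 9/5 = 9/5

Sum = -1, Product = 9/5


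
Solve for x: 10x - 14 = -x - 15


Starting with: 10x - 14 = -x - 15
Move all x terms to left: (10 + 1)x = -15 + 14
Simplify: 11x = -1
Divide both sides by 11: x = -1/11

x = -1/11


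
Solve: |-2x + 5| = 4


An absolute value equation |expr| = 4 gives two cases:
Case 1: -2x + 5 = 4
  -2x = -1, so x = 1/2
Case 2: -2x + 5 = -4
  -2x = -9, so x = 9/2

x = 1/2, x = 9/2


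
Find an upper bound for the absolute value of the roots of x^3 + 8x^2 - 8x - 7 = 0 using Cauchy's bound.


Cauchy's bound: all roots r satisfy |r| <= 1 + max(|a_i/a_n|) for i = 0,...,n-1
where a_n is the leading coefficient.

Coefficients: [1, 8, -8, -7]
Leading coefficient a_n = 1
Ratios |a_i/a_n|: 8, 8, 7
Maximum ratio: 8
Cauchy's bound: |r| <= 1 + 8 = 9

Upper bound = 9


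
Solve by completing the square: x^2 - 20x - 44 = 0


Start: x^2 - 20x - 44 = 0
Move constant: x^2 - 20x = 44
Half of -20 is -10, squared is 100
Add 100 to both sides: x^2 - 20x + 100 = 144
(x - 10)^2 = 144
x - 10 = ±12
x = 10 + 12 = 22 or x = 10 - 12 = -2

x = -2, x = 22


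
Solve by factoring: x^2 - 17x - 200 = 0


We need two numbers that multiply to -200 and add to -17.
Those numbers are -25 and 8 (since (-25) * 8 = -200 and (-25) + 8 = -17).
So x^2 - 17x - 200 = (x - 25)(x + 8) = 0
Setting each factor to zero: x = 25 or x = -8

x = -8, x = 25


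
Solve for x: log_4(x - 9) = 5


Convert to exponential form: x - 9 = 4^5 = 1024
x = 1024 + 9 = 1033
Check: log_4(1033 - 9) = log_4(1024) = log_4(1024) = 5 ✓

x = 1033


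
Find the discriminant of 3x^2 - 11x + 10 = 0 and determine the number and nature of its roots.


For ax^2 + bx + c = 0, discriminant D = b^2 - 4ac
Here a = 3, b = -11, c = 10
D = (-11)^2 - 4(3)(10) = 121 - 120 = 1

D = 1 > 0 and is a perfect square (sqrt = 1)
The equation has 2 distinct real rational roots.

Discriminant = 1, 2 distinct real rational roots


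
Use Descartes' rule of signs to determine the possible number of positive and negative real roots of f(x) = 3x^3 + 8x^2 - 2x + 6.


Descartes' rule of signs:

For positive roots, count sign changes in f(x) = 3x^3 + 8x^2 - 2x + 6:
Signs of coefficients: +, +, -, +
Number of sign changes: 2
Possible positive real roots: 2, 0

For negative roots, examine f(-x) = -3x^3 + 8x^2 + 2x + 6:
Signs of coefficients: -, +, +, +
Number of sign changes: 1
Possible negative real roots: 1

Positive roots: 2 or 0; Negative roots: 1


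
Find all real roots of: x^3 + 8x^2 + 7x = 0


The constant term is 0, so x = 0 is a root. Factor out x:
  x(x^2 + 8x + 7) = 0
Solve the quadratic x^2 + 8x + 7 = 0: discriminant = 8^2 - 4(1)(7) = 64 - 28 = 36.
sqrt(36) = 6, so x = (-8 ± 6)/2: x = -1 or x = -7.

x = -7, x = -1, x = 0


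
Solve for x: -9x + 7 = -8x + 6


Starting with: -9x + 7 = -8x + 6
Move all x terms to left: (-9 + 8)x = 6 - 7
Simplify: -x = -1
Divide both sides by -1: x = 1

x = 1


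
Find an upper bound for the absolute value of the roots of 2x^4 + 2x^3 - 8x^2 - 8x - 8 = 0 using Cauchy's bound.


Cauchy's bound: all roots r satisfy |r| <= 1 + max(|a_i/a_n|) for i = 0,...,n-1
where a_n is the leading coefficient.

Coefficients: [2, 2, -8, -8, -8]
Leading coefficient a_n = 2
Ratios |a_i/a_n|: 1, 4, 4, 4
Maximum ratio: 4
Cauchy's bound: |r| <= 1 + 4 = 5

Upper bound = 5


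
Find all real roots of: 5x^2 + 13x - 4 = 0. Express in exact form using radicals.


Using the quadratic formula: x = (-b ± sqrt(b^2 - 4ac)) / (2a)
Here a = 5, b = 13, c = -4
Discriminant = b^2 - 4ac = 13^2 - 4(5)(-4) = 169 + 80 = 249
Since discriminant = 249 > 0, there are two real roots.
x = (-13 ± sqrt(249)) / 10
Numerically: x ≈ 0.2780 or x ≈ -2.8780

x = (-13 + sqrt(249)) / 10 or x = (-13 - sqrt(249)) / 10


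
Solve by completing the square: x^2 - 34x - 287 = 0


Start: x^2 - 34x - 287 = 0
Move constant: x^2 - 34x = 287
Half of -34 is -17, squared is 289
Add 289 to both sides: x^2 - 34x + 289 = 576
(x - 17)^2 = 576
x - 17 = ±24
x = 17 + 24 = 41 or x = 17 - 24 = -7

x = -7, x = 41


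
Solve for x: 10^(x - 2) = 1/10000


Express both sides with the same base.
1/10000 = 10^(-4)
Since the bases match, equate exponents: x - 2 = -4
So x = -4 - (-2) = -2

x = -2


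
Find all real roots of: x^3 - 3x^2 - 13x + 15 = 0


Let p(x) = x^3 - 3x^2 - 13x + 15. By the rational root theorem (leading coefficient 1), any rational root is an integer divisor of 15: try ±1, ±2, ... in turn.
Test x = 1: value = 0 ✓, so (x - 1) is a factor.
Synthetic division by (x - 1): bring down 1; 1(1) - 3 = -2; (-2)(1) - 13 = -15; (-15)(1) + 15 = 0 → quotient x^2 - 2x - 15, remainder 0.
Solve the quadratic x^2 - 2x - 15 = 0: discriminant = (-2)^2 - 4(1)(-15) = 4 + 60 = 64.
sqrt(64) = 8, so x = (2 ± 8)/2: x = 5 or x = -3.

x = -3, x = 1, x = 5


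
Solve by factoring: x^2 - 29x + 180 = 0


We need two numbers that multiply to 180 and add to -29.
Those numbers are -9 and -20 (since (-9) * (-20) = 180 and (-9) + (-20) = -29).
So x^2 - 29x + 180 = (x - 9)(x - 20) = 0
Setting each factor to zero: x = 9 or x = 20

x = 9, x = 20


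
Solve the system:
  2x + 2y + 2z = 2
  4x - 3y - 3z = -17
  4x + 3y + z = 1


Using Cramer's rule. Expand each determinant along the first row.
D  = 2*[(-3)*1 - (-3)*3] - 2*[4*1 - (-3)*4] + 2*[4*3 - (-3)*4]
  = 2*(6) - 2*(16) + 2*(24) = 28
Dx = 2*[(-3)*1 - (-3)*3] - 2*[(-17)*1 - (-3)*1] + 2*[(-17)*3 - (-3)*1]
  = 2*(6) - 2*(-14) + 2*(-48) = -56
Dy = 2*[(-17)*1 - (-3)*1] - 2*[4*1 - (-3)*4] + 2*[4*1 - (-17)*4]
  = 2*(-14) - 2*(16) + 2*(72) = 84
Dz = 2*[(-3)*1 - (-17)*3] - 2*[4*1 - (-17)*4] + 2*[4*3 - (-3)*4]
  = 2*(48) - 2*(72) + 2*(24) = 0
x = Dx/D = -56/28 = -2, y = Dy/D = 84/28 = 3, z = Dz/D = 0/28 = 0
Check eq1: (2)(-2) + (2)(3) + (2)(0) = 2 = 2 ✓
Check eq2: (4)(-2) + (-3)(3) + (-3)(0) = -17 = -17 ✓
Check eq3: (4)(-2) + (3)(3) + (1)(0) = 1 = 1 ✓

x = -2, y = 3, z = 0


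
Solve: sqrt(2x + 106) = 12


Square both sides: 2x + 106 = 12^2 = 144
2x = 144 - 106 = 38
x = 19
Check: sqrt(2*19 + 106) = sqrt(144) = 12 ✓

x = 19


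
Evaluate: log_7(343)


We need the exponent such that 7^? = 343
7^3 = 343
Therefore log_7(343) = 3

3


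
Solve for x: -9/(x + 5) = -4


Multiply both sides by (x + 5): -9 = -4(x + 5)
Distribute: -9 = -4x - 20
-4x = -9 + 20 = 11
x = -11/4

x = -11/4


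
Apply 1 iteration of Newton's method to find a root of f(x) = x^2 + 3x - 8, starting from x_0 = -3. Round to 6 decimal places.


Newton's method: x_(n+1) = x_n - f(x_n)/f'(x_n)
f(x) = x^2 + 3x - 8
f'(x) = 2x + 3

Iteration 1:
  f(-3.000000) = -8.000000
  f'(-3.000000) = -3.000000
  x_1 = -3.000000 - (-8.000000)/(-3.000000) = -5.666667

x_1 = -5.666667


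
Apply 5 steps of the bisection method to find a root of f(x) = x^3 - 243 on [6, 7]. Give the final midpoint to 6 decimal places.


f(x) = x^3 - 243
f(6) = -27 < 0
f(7) = 100 > 0

Step 1: midpoint = (6.000000 + 7.000000)/2 = 6.500000
  f(6.500000) = 31.625000
  f(mid) > 0, so root is in [6.000000, 6.500000]

Step 2: midpoint = (6.000000 + 6.500000)/2 = 6.250000
  f(6.250000) = 1.140625
  f(mid) > 0, so root is in [6.000000, 6.250000]

Step 3: midpoint = (6.000000 + 6.250000)/2 = 6.125000
  f(6.125000) = -13.216797
  f(mid) < 0, so root is in [6.125000, 6.250000]

Step 4: midpoint = (6.125000 + 6.250000)/2 = 6.187500
  f(6.187500) = -6.110596
  f(mid) < 0, so root is in [6.187500, 6.250000]

Step 5: midpoint = (6.187500 + 6.250000)/2 = 6.218750
  f(6.218750) = -2.503204
  f(mid) < 0, so root is in [6.218750, 6.250000]

midpoint = 6.218750


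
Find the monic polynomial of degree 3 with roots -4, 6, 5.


A monic polynomial with roots -4, 6, 5 is:
p(x) = (x + 4)(x - 6)(x - 5)
After multiplying by (x + 4): x + 4
After multiplying by (x - 6): x^2 - 2x - 24
After multiplying by (x - 5): x^3 - 7x^2 - 14x + 120

x^3 - 7x^2 - 14x + 120


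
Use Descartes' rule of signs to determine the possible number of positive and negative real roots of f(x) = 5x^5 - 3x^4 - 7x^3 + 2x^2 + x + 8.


Descartes' rule of signs:

For positive roots, count sign changes in f(x) = 5x^5 - 3x^4 - 7x^3 + 2x^2 + x + 8:
Signs of coefficients: +, -, -, +, +, +
Number of sign changes: 2
Possible positive real roots: 2, 0

For negative roots, examine f(-x) = -5x^5 - 3x^4 + 7x^3 + 2x^2 - x + 8:
Signs of coefficients: -, -, +, +, -, +
Number of sign changes: 3
Possible negative real roots: 3, 1

Positive roots: 2 or 0; Negative roots: 3 or 1


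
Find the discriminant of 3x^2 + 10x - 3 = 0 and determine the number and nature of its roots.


For ax^2 + bx + c = 0, discriminant D = b^2 - 4ac
Here a = 3, b = 10, c = -3
D = (10)^2 - 4(3)(-3) = 100 + 36 = 136

D = 136 > 0 but not a perfect square
The equation has 2 distinct real irrational roots.

Discriminant = 136, 2 distinct real irrational roots


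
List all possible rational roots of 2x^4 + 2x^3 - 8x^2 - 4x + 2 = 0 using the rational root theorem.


Rational root theorem: possible roots are ±p/q where:
  p divides the constant term (2): p ∈ {1, 2}
  q divides the leading coefficient (2): q ∈ {1, 2}

All possible rational roots: -2, -1, -1/2, 1/2, 1, 2

-2, -1, -1/2, 1/2, 1, 2


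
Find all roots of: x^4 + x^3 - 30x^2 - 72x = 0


The constant term is 0, so x = 0 is a root. Factor out x:
  x^3 + x^2 - 30x - 72 = 0
Let p(x) = x^3 + x^2 - 30x - 72. By the rational root theorem (leading coefficient 1), any rational root is an integer divisor of 72: try ±1, ±2, ... in turn.
Test x = 1: value = -100 ≠ 0.
Test x = -1: value = -42 ≠ 0.
Test x = 2: value = -120 ≠ 0.
Test x = -2: value = -16 ≠ 0.
Test x = 3: value = -126 ≠ 0.
Test x = -3: value = 0 ✓, so (x + 3) is a factor.
Synthetic division by (x + 3): bring down 1; 1(-3) + 1 = -2; (-2)(-3) - 30 = -24; (-24)(-3) - 72 = 0 → quotient x^2 - 2x - 24, remainder 0.
Solve the quadratic x^2 - 2x - 24 = 0: discriminant = (-2)^2 - 4(1)(-24) = 4 + 96 = 100.
sqrt(100) = 10, so x = (2 ± 10)/2: x = 6 or x = -4.
Collecting all roots found:

x = -4, x = -3, x = 0, x = 6


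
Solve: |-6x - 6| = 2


An absolute value equation |expr| = 2 gives two cases:
Case 1: -6x - 6 = 2
  -6x = 8, so x = -4/3
Case 2: -6x - 6 = -2
  -6x = 4, so x = -2/3

x = -4/3, x = -2/3


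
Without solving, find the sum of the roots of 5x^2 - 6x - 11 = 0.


By Vieta's formulas for ax^2 + bx + c = 0:
  Sum of roots = -b/a
  Product of roots = c/a

Here a = 5, b = -6, c = -11
Sum = -(-6)/5 = 6/5
Product = -11/5 = -11/5

Sum = 6/5


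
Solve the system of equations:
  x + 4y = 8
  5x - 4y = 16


Using Cramer's rule:
Determinant D = (1)(-4) - (5)(4) = -4 - 20 = -24
Dx = (8)(-4) - (16)(4) = -32 - 64 = -96
Dy = (1)(16) - (5)(8) = 16 - 40 = -24
x = Dx/D = -96/-24 = 4
y = Dy/D = -24/-24 = 1

x = 4, y = 1


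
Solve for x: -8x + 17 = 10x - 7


Starting with: -8x + 17 = 10x - 7
Move all x terms to left: (-8 - 10)x = -7 - 17
Simplify: -18x = -24
Divide both sides by -18: x = 4/3

x = 4/3


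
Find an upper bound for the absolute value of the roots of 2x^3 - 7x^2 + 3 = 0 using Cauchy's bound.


Cauchy's bound: all roots r satisfy |r| <= 1 + max(|a_i/a_n|) for i = 0,...,n-1
where a_n is the leading coefficient.

Coefficients: [2, -7, 0, 3]
Leading coefficient a_n = 2
Ratios |a_i/a_n|: 7/2, 0, 3/2
Maximum ratio: 7/2
Cauchy's bound: |r| <= 1 + 7/2 = 9/2

Upper bound = 9/2


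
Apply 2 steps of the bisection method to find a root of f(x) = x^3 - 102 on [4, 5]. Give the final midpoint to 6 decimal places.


f(x) = x^3 - 102
f(4) = -38 < 0
f(5) = 23 > 0

Step 1: midpoint = (4.000000 + 5.000000)/2 = 4.500000
  f(4.500000) = -10.875000
  f(mid) < 0, so root is in [4.500000, 5.000000]

Step 2: midpoint = (4.500000 + 5.000000)/2 = 4.750000
  f(4.750000) = 5.171875
  f(mid) > 0, so root is in [4.500000, 4.750000]

midpoint = 4.750000


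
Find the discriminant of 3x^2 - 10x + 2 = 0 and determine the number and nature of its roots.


For ax^2 + bx + c = 0, discriminant D = b^2 - 4ac
Here a = 3, b = -10, c = 2
D = (-10)^2 - 4(3)(2) = 100 - 24 = 76

D = 76 > 0 but not a perfect square
The equation has 2 distinct real irrational roots.

Discriminant = 76, 2 distinct real irrational roots


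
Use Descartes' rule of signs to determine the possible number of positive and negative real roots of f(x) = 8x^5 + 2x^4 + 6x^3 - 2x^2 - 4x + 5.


Descartes' rule of signs:

For positive roots, count sign changes in f(x) = 8x^5 + 2x^4 + 6x^3 - 2x^2 - 4x + 5:
Signs of coefficients: +, +, +, -, -, +
Number of sign changes: 2
Possible positive real roots: 2, 0

For negative roots, examine f(-x) = -8x^5 + 2x^4 - 6x^3 - 2x^2 + 4x + 5:
Signs of coefficients: -, +, -, -, +, +
Number of sign changes: 3
Possible negative real roots: 3, 1

Positive roots: 2 or 0; Negative roots: 3 or 1


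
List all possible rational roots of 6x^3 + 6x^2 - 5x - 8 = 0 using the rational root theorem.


Rational root theorem: possible roots are ±p/q where:
  p divides the constant term (-8): p ∈ {1, 2, 4, 8}
  q divides the leading coefficient (6): q ∈ {1, 2, 3, 6}

All possible rational roots: -8, -4, -8/3, -2, -4/3, -1, -2/3, -1/2, -1/3, -1/6, 1/6, 1/3, 1/2, 2/3, 1, 4/3, 2, 8/3, 4, 8

-8, -4, -8/3, -2, -4/3, -1, -2/3, -1/2, -1/3, -1/6, 1/6, 1/3, 1/2, 2/3, 1, 4/3, 2, 8/3, 4, 8


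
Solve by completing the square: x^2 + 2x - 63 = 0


Start: x^2 + 2x - 63 = 0
Move constant: x^2 + 2x = 63
Half of 2 is 1, squared is 1
Add 1 to both sides: x^2 + 2x + 1 = 64
(x + 1)^2 = 64
x + 1 = ±8
x = -1 + 8 = 7 or x = -1 - 8 = -9

x = -9, x = 7


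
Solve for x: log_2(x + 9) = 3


Convert to exponential form: x + 9 = 2^3 = 8
x = 8 - 9 = -1
Check: log_2(-1 + 9) = log_2(8) = log_2(8) = 3 ✓

x = -1


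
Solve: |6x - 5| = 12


An absolute value equation |expr| = 12 gives two cases:
Case 1: 6x - 5 = 12
  6x = 17, so x = 17/6
Case 2: 6x - 5 = -12
  6x = -7, so x = -7/6

x = -7/6, x = 17/6


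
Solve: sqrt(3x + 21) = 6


Square both sides: 3x + 21 = 6^2 = 36
3x = 36 - 21 = 15
x = 5
Check: sqrt(3*5 + 21) = sqrt(36) = 6 ✓

x = 5


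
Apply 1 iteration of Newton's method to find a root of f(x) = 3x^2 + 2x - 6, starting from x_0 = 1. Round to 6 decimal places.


Newton's method: x_(n+1) = x_n - f(x_n)/f'(x_n)
f(x) = 3x^2 + 2x - 6
f'(x) = 6x + 2

Iteration 1:
  f(1.000000) = -1.000000
  f'(1.000000) = 8.000000
  x_1 = 1.000000 - (-1.000000)/(8.000000) = 1.125000

x_1 = 1.125000


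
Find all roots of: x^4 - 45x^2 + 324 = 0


Let p(x) = x^4 - 45x^2 + 324. By the rational root theorem (leading coefficient 1), any rational root is an integer divisor of 324: try ±1, ±2, ... in turn.
Test x = 1: value = 280 ≠ 0.
Test x = -1: value = 280 ≠ 0.
Test x = 2: value = 160 ≠ 0.
Test x = -2: value = 160 ≠ 0.
Test x = 3: value = 0 ✓, so (x - 3) is a factor.
Synthetic division by (x - 3): bring down 1; 1(3) + 0 = 3; 3(3) - 45 = -36; (-36)(3) + 0 = -108; (-108)(3) + 324 = 0 → quotient x^3 + 3x^2 - 36x - 108, remainder 0.
Continue with the quotient x^3 + 3x^2 - 36x - 108 (candidates must divide 108; re-test x = 3 first in case it repeats).
Test x = 3: value = -162 ≠ 0.
Test x = -3: value = 0 ✓, so (x + 3) is a factor.
Synthetic division by (x + 3): bring down 1; 1(-3) + 3 = 0; 0(-3) - 36 = -36; (-36)(-3) - 108 = 0 → quotient x^2 - 36, remainder 0.
Solve the quadratic x^2 - 36 = 0: discriminant = 0^2 - 4(1)(-36) = 0 + 144 = 144.
sqrt(144) = 12, so x = (0 ± 12)/2: x = 6 or x = -6.
Collecting all roots found:

x = -6, x = -3, x = 3, x = 6


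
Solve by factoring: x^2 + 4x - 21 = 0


We need two numbers that multiply to -21 and add to 4.
Those numbers are -3 and 7 (since (-3) * 7 = -21 and (-3) + 7 = 4).
So x^2 + 4x - 21 = (x - 3)(x + 7) = 0
Setting each factor to zero: x = 3 or x = -7

x = -7, x = 3


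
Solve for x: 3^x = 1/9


Express both sides with the same base.
1/9 = 3^(-2)
Since the bases match: x = -2

x = -2


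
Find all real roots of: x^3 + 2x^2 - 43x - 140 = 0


Let p(x) = x^3 + 2x^2 - 43x - 140. By the rational root theorem (leading coefficient 1), any rational root is an integer divisor of 140: try ±1, ±2, ... in turn.
Test x = 1: value = -180 ≠ 0.
Test x = -1: value = -96 ≠ 0.
Test x = 2: value = -210 ≠ 0.
Test x = -2: value = -54 ≠ 0.
Test x = 4: value = -216 ≠ 0.
Test x = -4: value = 0 ✓, so (x + 4) is a factor.
Synthetic division by (x + 4): bring down 1; 1(-4) + 2 = -2; (-2)(-4) - 43 = -35; (-35)(-4) - 140 = 0 → quotient x^2 - 2x - 35, remainder 0.
Solve the quadratic x^2 - 2x - 35 = 0: discriminant = (-2)^2 - 4(1)(-35) = 4 + 140 = 144.
sqrt(144) = 12, so x = (2 ± 12)/2: x = 7 or x = -5.

x = -5, x = -4, x = 7


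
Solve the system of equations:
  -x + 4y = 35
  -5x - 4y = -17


Using Cramer's rule:
Determinant D = (-1)(-4) - (-5)(4) = 4 + 20 = 24
Dx = (35)(-4) - (-17)(4) = -140 + 68 = -72
Dy = (-1)(-17) - (-5)(35) = 17 + 175 = 192
x = Dx/D = -72/24 = -3
y = Dy/D = 192/24 = 8

x = -3, y = 8


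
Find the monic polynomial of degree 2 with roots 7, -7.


A monic polynomial with roots 7, -7 is:
p(x) = (x - 7)(x + 7)
After multiplying by (x - 7): x - 7
After multiplying by (x + 7): x^2 - 49

x^2 - 49


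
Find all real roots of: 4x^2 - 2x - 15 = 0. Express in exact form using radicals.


Using the quadratic formula: x = (-b ± sqrt(b^2 - 4ac)) / (2a)
Here a = 4, b = -2, c = -15
Discriminant = b^2 - 4ac = (-2)^2 - 4(4)(-15) = 4 + 240 = 244
Since discriminant = 244 > 0, there are two real roots.
x = (2 ± 2*sqrt(61)) / 8
Simplifying: x = (1 ± sqrt(61)) / 4
Numerically: x ≈ 2.2026 or x ≈ -1.7026

x = (1 + sqrt(61)) / 4 or x = (1 - sqrt(61)) / 4


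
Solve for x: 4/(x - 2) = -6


Multiply both sides by (x - 2): 4 = -6(x - 2)
Distribute: 4 = -6x + 12
-6x = 4 - 12 = -8
x = 4/3

x = 4/3


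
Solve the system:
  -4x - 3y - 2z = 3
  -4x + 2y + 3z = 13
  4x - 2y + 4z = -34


Using Cramer's rule. Expand each determinant along the first row.
D  = (-4)*[2*4 - 3*(-2)] - (-3)*[(-4)*4 - 3*4] + (-2)*[(-4)*(-2) - 2*4]
  = (-4)*(14) - (-3)*(-28) + (-2)*(0) = -140
Dx = 3*[2*4 - 3*(-2)] - (-3)*[13*4 - 3*(-34)] + (-2)*[13*(-2) - 2*(-34)]
  = 3*(14) - (-3)*(154) + (-2)*(42) = 420
Dy = (-4)*[13*4 - 3*(-34)] - 3*[(-4)*4 - 3*4] + (-2)*[(-4)*(-34) - 13*4]
  = (-4)*(154) - 3*(-28) + (-2)*(84) = -700
Dz = (-4)*[2*(-34) - 13*(-2)] - (-3)*[(-4)*(-34) - 13*4] + 3*[(-4)*(-2) - 2*4]
  = (-4)*(-42) - (-3)*(84) + 3*(0) = 420
x = Dx/D = 420/-140 = -3, y = Dy/D = -700/-140 = 5, z = Dz/D = 420/-140 = -3
Check eq1: (-4)(-3) + (-3)(5) + (-2)(-3) = 3 = 3 ✓
Check eq2: (-4)(-3) + (2)(5) + (3)(-3) = 13 = 13 ✓
Check eq3: (4)(-3) + (-2)(5) + (4)(-3) = -34 = -34 ✓

x = -3, y = 5, z = -3


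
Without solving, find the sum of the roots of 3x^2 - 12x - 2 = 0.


By Vieta's formulas for ax^2 + bx + c = 0:
  Sum of roots = -b/a
  Product of roots = c/a

Here a = 3, b = -12, c = -2
Sum = -(-12)/3 = 4
Product = -2/3 = -2/3

Sum = 4


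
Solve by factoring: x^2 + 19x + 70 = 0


We need two numbers that multiply to 70 and add to 19.
Those numbers are 5 and 14 (since 5 * 14 = 70 and 5 + 14 = 19).
So x^2 + 19x + 70 = (x + 5)(x + 14) = 0
Setting each factor to zero: x = -5 or x = -14

x = -14, x = -5


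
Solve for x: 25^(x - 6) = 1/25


Express both sides with the same base.
1/25 = 25^(-1)
Since the bases match, equate exponents: x - 6 = -1
So x = -1 - (-6) = 5

x = 5


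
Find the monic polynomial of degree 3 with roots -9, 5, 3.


A monic polynomial with roots -9, 5, 3 is:
p(x) = (x + 9)(x - 5)(x - 3)
After multiplying by (x + 9): x + 9
After multiplying by (x - 5): x^2 + 4x - 45
After multiplying by (x - 3): x^3 + x^2 - 57x + 135

x^3 + x^2 - 57x + 135


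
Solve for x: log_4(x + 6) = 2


Convert to exponential form: x + 6 = 4^2 = 16
x = 16 - 6 = 10
Check: log_4(10 + 6) = log_4(16) = log_4(16) = 2 ✓

x = 10


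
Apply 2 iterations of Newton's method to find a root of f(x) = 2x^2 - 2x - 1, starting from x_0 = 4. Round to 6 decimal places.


Newton's method: x_(n+1) = x_n - f(x_n)/f'(x_n)
f(x) = 2x^2 - 2x - 1
f'(x) = 4x - 2

Iteration 1:
  f(4.000000) = 23.000000
  f'(4.000000) = 14.000000
  x_1 = 4.000000 - (23.000000)/(14.000000) = 2.357143

Iteration 2:
  f(2.357143) = 5.397959
  f'(2.357143) = 7.428571
  x_2 = 2.357143 - (5.397959)/(7.428571) = 1.630495

x_2 = 1.630495


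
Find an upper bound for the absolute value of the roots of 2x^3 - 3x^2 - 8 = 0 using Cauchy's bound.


Cauchy's bound: all roots r satisfy |r| <= 1 + max(|a_i/a_n|) for i = 0,...,n-1
where a_n is the leading coefficient.

Coefficients: [2, -3, 0, -8]
Leading coefficient a_n = 2
Ratios |a_i/a_n|: 3/2, 0, 4
Maximum ratio: 4
Cauchy's bound: |r| <= 1 + 4 = 5

Upper bound = 5


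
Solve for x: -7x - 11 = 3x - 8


Starting with: -7x - 11 = 3x - 8
Move all x terms to left: (-7 - 3)x = -8 + 11
Simplify: -10x = 3
Divide both sides by -10: x = -3/10

x = -3/10


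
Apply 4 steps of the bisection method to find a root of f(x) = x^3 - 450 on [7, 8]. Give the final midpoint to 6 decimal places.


f(x) = x^3 - 450
f(7) = -107 < 0
f(8) = 62 > 0

Step 1: midpoint = (7.000000 + 8.000000)/2 = 7.500000
  f(7.500000) = -28.125000
  f(mid) < 0, so root is in [7.500000, 8.000000]

Step 2: midpoint = (7.500000 + 8.000000)/2 = 7.750000
  f(7.750000) = 15.484375
  f(mid) > 0, so root is in [7.500000, 7.750000]

Step 3: midpoint = (7.500000 + 7.750000)/2 = 7.625000
  f(7.625000) = -6.677734
  f(mid) < 0, so root is in [7.625000, 7.750000]

Step 4: midpoint = (7.625000 + 7.750000)/2 = 7.687500
  f(7.687500) = 4.313232
  f(mid) > 0, so root is in [7.625000, 7.687500]

midpoint = 7.687500


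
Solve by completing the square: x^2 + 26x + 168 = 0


Start: x^2 + 26x + 168 = 0
Move constant: x^2 + 26x = -168
Half of 26 is 13, squared is 169
Add 169 to both sides: x^2 + 26x + 169 = 1
(x + 13)^2 = 1
x + 13 = ±1
x = -13 + 1 = -12 or x = -13 - 1 = -14

x = -14, x = -12


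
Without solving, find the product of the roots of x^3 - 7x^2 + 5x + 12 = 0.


By Vieta's formulas for x^3 + bx^2 + cx + d = 0:
  r1 + r2 + r3 = -b/a = 7
  r1*r2 + r1*r3 + r2*r3 = c/a = 5
  r1*r2*r3 = -d/a = -12


Product = -12


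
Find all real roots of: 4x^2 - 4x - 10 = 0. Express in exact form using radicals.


Using the quadratic formula: x = (-b ± sqrt(b^2 - 4ac)) / (2a)
Here a = 4, b = -4, c = -10
Discriminant = b^2 - 4ac = (-4)^2 - 4(4)(-10) = 16 + 160 = 176
Since discriminant = 176 > 0, there are two real roots.
x = (4 ± 4*sqrt(11)) / 8
Simplifying: x = (1 ± sqrt(11)) / 2
Numerically: x ≈ 2.1583 or x ≈ -1.1583

x = (1 + sqrt(11)) / 2 or x = (1 - sqrt(11)) / 2


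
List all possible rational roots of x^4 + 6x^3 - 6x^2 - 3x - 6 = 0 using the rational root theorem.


Rational root theorem: possible roots are ±p/q where:
  p divides the constant term (-6): p ∈ {1, 2, 3, 6}
  q divides the leading coefficient (1): q ∈ {1}

All possible rational roots: -6, -3, -2, -1, 1, 2, 3, 6

-6, -3, -2, -1, 1, 2, 3, 6


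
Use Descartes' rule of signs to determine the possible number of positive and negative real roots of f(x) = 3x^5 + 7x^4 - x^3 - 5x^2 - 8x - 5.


Descartes' rule of signs:

For positive roots, count sign changes in f(x) = 3x^5 + 7x^4 - x^3 - 5x^2 - 8x - 5:
Signs of coefficients: +, +, -, -, -, -
Number of sign changes: 1
Possible positive real roots: 1

For negative roots, examine f(-x) = -3x^5 + 7x^4 + x^3 - 5x^2 + 8x - 5:
Signs of coefficients: -, +, +, -, +, -
Number of sign changes: 4
Possible negative real roots: 4, 2, 0

Positive roots: 1; Negative roots: 4 or 2 or 0


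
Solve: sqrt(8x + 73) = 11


Square both sides: 8x + 73 = 11^2 = 121
8x = 121 - 73 = 48
x = 6
Check: sqrt(8*6 + 73) = sqrt(121) = 11 ✓

x = 6


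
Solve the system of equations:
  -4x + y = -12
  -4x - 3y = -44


Using Cramer's rule:
Determinant D = (-4)(-3) - (-4)(1) = 12 + 4 = 16
Dx = (-12)(-3) - (-44)(1) = 36 + 44 = 80
Dy = (-4)(-44) - (-4)(-12) = 176 - 48 = 128
x = Dx/D = 80/16 = 5
y = Dy/D = 128/16 = 8

x = 5, y = 8


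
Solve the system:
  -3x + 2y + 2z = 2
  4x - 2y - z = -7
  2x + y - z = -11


Using Cramer's rule. Expand each determinant along the first row.
D  = (-3)*[(-2)*(-1) - (-1)*1] - 2*[4*(-1) - (-1)*2] + 2*[4*1 - (-2)*2]
  = (-3)*(3) - 2*(-2) + 2*(8) = 11
Dx = 2*[(-2)*(-1) - (-1)*1] - 2*[(-7)*(-1) - (-1)*(-11)] + 2*[(-7)*1 - (-2)*(-11)]
  = 2*(3) - 2*(-4) + 2*(-29) = -44
Dy = (-3)*[(-7)*(-1) - (-1)*(-11)] - 2*[4*(-1) - (-1)*2] + 2*[4*(-11) - (-7)*2]
  = (-3)*(-4) - 2*(-2) + 2*(-30) = -44
Dz = (-3)*[(-2)*(-11) - (-7)*1] - 2*[4*(-11) - (-7)*2] + 2*[4*1 - (-2)*2]
  = (-3)*(29) - 2*(-30) + 2*(8) = -11
x = Dx/D = -44/11 = -4, y = Dy/D = -44/11 = -4, z = Dz/D = -11/11 = -1
Check eq1: (-3)(-4) + (2)(-4) + (2)(-1) = 2 = 2 ✓
Check eq2: (4)(-4) + (-2)(-4) + (-1)(-1) = -7 = -7 ✓
Check eq3: (2)(-4) + (1)(-4) + (-1)(-1) = -11 = -11 ✓

x = -4, y = -4, z = -1


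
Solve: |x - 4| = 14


An absolute value equation |expr| = 14 gives two cases:
Case 1: x - 4 = 14
  x = 18, so x = 18
Case 2: x - 4 = -14
  x = -10, so x = -10

x = -10, x = 18


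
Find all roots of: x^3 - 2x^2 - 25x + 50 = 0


Let p(x) = x^3 - 2x^2 - 25x + 50. By the rational root theorem (leading coefficient 1), any rational root is an integer divisor of 50: try ±1, ±2, ... in turn.
Test x = 1: value = 24 ≠ 0.
Test x = -1: value = 72 ≠ 0.
Test x = 2: value = 0 ✓, so (x - 2) is a factor.
Synthetic division by (x - 2): bring down 1; 1(2) - 2 = 0; 0(2) - 25 = -25; (-25)(2) + 50 = 0 → quotient x^2 - 25, remainder 0.
Solve the quadratic x^2 - 25 = 0: discriminant = 0^2 - 4(1)(-25) = 0 + 100 = 100.
sqrt(100) = 10, so x = (0 ± 10)/2: x = 5 or x = -5.
Collecting all roots found:

x = -5, x = 2, x = 5


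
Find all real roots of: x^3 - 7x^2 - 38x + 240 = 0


Let p(x) = x^3 - 7x^2 - 38x + 240. By the rational root theorem (leading coefficient 1), any rational root is an integer divisor of 240: try ±1, ±2, ... in turn.
Test x = 1: value = 196 ≠ 0.
Test x = -1: value = 270 ≠ 0.
Test x = 2: value = 144 ≠ 0.
Test x = -2: value = 280 ≠ 0.
Test x = 3: value = 90 ≠ 0.
Test x = -3: value = 264 ≠ 0.
Test x = 4: value = 40 ≠ 0.
Test x = -4: value = 216 ≠ 0.
Test x = 5: value = 0 ✓, so (x - 5) is a factor.
Synthetic division by (x - 5): bring down 1; 1(5) - 7 = -2; (-2)(5) - 38 = -48; (-48)(5) + 240 = 0 → quotient x^2 - 2x - 48, remainder 0.
Solve the quadratic x^2 - 2x - 48 = 0: discriminant = (-2)^2 - 4(1)(-48) = 4 + 192 = 196.
sqrt(196) = 14, so x = (2 ± 14)/2: x = 8 or x = -6.

x = -6, x = 5, x = 8


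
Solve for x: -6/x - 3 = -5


Subtract -3 from both sides: -6/x = -2
Multiply both sides by x: -6 = -2 * x
Divide by -2: x = 3

x = 3


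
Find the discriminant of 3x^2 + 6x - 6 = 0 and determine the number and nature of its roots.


For ax^2 + bx + c = 0, discriminant D = b^2 - 4ac
Here a = 3, b = 6, c = -6
D = (6)^2 - 4(3)(-6) = 36 + 72 = 108

D = 108 > 0 but not a perfect square
The equation has 2 distinct real irrational roots.

Discriminant = 108, 2 distinct real irrational roots


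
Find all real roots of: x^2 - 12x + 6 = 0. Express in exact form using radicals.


Using the quadratic formula: x = (-b ± sqrt(b^2 - 4ac)) / (2a)
Here a = 1, b = -12, c = 6
Discriminant = b^2 - 4ac = (-12)^2 - 4(1)(6) = 144 - 24 = 120
Since discriminant = 120 > 0, there are two real roots.
x = (12 ± 2*sqrt(30)) / 2
Simplifying: x = 6 ± sqrt(30)
Numerically: x ≈ 11.4772 or x ≈ 0.5228

x = 6 + sqrt(30) or x = 6 - sqrt(30)


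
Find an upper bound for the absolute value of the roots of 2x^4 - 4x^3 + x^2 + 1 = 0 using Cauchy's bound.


Cauchy's bound: all roots r satisfy |r| <= 1 + max(|a_i/a_n|) for i = 0,...,n-1
where a_n is the leading coefficient.

Coefficients: [2, -4, 1, 0, 1]
Leading coefficient a_n = 2
Ratios |a_i/a_n|: 2, 1/2, 0, 1/2
Maximum ratio: 2
Cauchy's bound: |r| <= 1 + 2 = 3

Upper bound = 3


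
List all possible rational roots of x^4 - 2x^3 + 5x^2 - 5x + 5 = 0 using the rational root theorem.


Rational root theorem: possible roots are ±p/q where:
  p divides the constant term (5): p ∈ {1, 5}
  q divides the leading coefficient (1): q ∈ {1}

All possible rational roots: -5, -1, 1, 5

-5, -1, 1, 5


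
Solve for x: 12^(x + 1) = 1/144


Express both sides with the same base.
1/144 = 12^(-2)
Since the bases match, equate exponents: x + 1 = -2
So x = -2 - (1) = -3

x = -3


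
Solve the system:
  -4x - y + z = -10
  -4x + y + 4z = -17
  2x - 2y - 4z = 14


Using Cramer's rule. Expand each determinant along the first row.
D  = (-4)*[1*(-4) - 4*(-2)] - (-1)*[(-4)*(-4) - 4*2] + 1*[(-4)*(-2) - 1*2]
  = (-4)*(4) - (-1)*(8) + 1*(6) = -2
Dx = (-10)*[1*(-4) - 4*(-2)] - (-1)*[(-17)*(-4) - 4*14] + 1*[(-17)*(-2) - 1*14]
  = (-10)*(4) - (-1)*(12) + 1*(20) = -8
Dy = (-4)*[(-17)*(-4) - 4*14] - (-10)*[(-4)*(-4) - 4*2] + 1*[(-4)*14 - (-17)*2]
  = (-4)*(12) - (-10)*(8) + 1*(-22) = 10
Dz = (-4)*[1*14 - (-17)*(-2)] - (-1)*[(-4)*14 - (-17)*2] + (-10)*[(-4)*(-2) - 1*2]
  = (-4)*(-20) - (-1)*(-22) + (-10)*(6) = -2
x = Dx/D = -8/-2 = 4, y = Dy/D = 10/-2 = -5, z = Dz/D = -2/-2 = 1
Check eq1: (-4)(4) + (-1)(-5) + (1)(1) = -10 = -10 ✓
Check eq2: (-4)(4) + (1)(-5) + (4)(1) = -17 = -17 ✓
Check eq3: (2)(4) + (-2)(-5) + (-4)(1) = 14 = 14 ✓

x = 4, y = -5, z = 1


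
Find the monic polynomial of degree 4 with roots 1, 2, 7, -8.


A monic polynomial with roots 1, 2, 7, -8 is:
p(x) = (x - 1)(x - 2)(x - 7)(x + 8)
After multiplying by (x - 1): x - 1
After multiplying by (x - 2): x^2 - 3x + 2
After multiplying by (x - 7): x^3 - 10x^2 + 23x - 14
After multiplying by (x + 8): x^4 - 2x^3 - 57x^2 + 170x - 112

x^4 - 2x^3 - 57x^2 + 170x - 112


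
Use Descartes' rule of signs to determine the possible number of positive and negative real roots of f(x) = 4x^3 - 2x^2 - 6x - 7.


Descartes' rule of signs:

For positive roots, count sign changes in f(x) = 4x^3 - 2x^2 - 6x - 7:
Signs of coefficients: +, -, -, -
Number of sign changes: 1
Possible positive real roots: 1

For negative roots, examine f(-x) = -4x^3 - 2x^2 + 6x - 7:
Signs of coefficients: -, -, +, -
Number of sign changes: 2
Possible negative real roots: 2, 0

Positive roots: 1; Negative roots: 2 or 0


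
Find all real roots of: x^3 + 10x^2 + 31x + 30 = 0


Let p(x) = x^3 + 10x^2 + 31x + 30. By the rational root theorem (leading coefficient 1), any rational root is an integer divisor of 30: try ±1, ±2, ... in turn.
Test x = 1: value = 72 ≠ 0.
Test x = -1: value = 8 ≠ 0.
Test x = 2: value = 140 ≠ 0.
Test x = -2: value = 0 ✓, so (x + 2) is a factor.
Synthetic division by (x + 2): bring down 1; 1(-2) + 10 = 8; 8(-2) + 31 = 15; 15(-2) + 30 = 0 → quotient x^2 + 8x + 15, remainder 0.
Solve the quadratic x^2 + 8x + 15 = 0: discriminant = 8^2 - 4(1)(15) = 64 - 60 = 4.
sqrt(4) = 2, so x = (-8 ± 2)/2: x = -3 or x = -5.

x = -5, x = -3, x = -2


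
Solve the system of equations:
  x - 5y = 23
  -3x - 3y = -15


Using Cramer's rule:
Determinant D = (1)(-3) - (-3)(-5) = -3 - 15 = -18
Dx = (23)(-3) - (-15)(-5) = -69 - 75 = -144
Dy = (1)(-15) - (-3)(23) = -15 + 69 = 54
x = Dx/D = -144/-18 = 8
y = Dy/D = 54/-18 = -3

x = 8, y = -3


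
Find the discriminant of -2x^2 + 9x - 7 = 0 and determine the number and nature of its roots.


For ax^2 + bx + c = 0, discriminant D = b^2 - 4ac
Here a = -2, b = 9, c = -7
D = (9)^2 - 4(-2)(-7) = 81 - 56 = 25

D = 25 > 0 and is a perfect square (sqrt = 5)
The equation has 2 distinct real rational roots.

Discriminant = 25, 2 distinct real rational roots


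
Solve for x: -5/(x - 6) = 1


Multiply both sides by (x - 6): -5 = 1(x - 6)
Distribute: -5 = x - 6
x = -5 + 6 = 1
x = 1

x = 1


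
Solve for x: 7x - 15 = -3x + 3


Starting with: 7x - 15 = -3x + 3
Move all x terms to left: (7 + 3)x = 3 + 15
Simplify: 10x = 18
Divide both sides by 10: x = 9/5

x = 9/5


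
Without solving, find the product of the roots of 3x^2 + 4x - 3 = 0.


By Vieta's formulas for ax^2 + bx + c = 0:
  Sum of roots = -b/a
  Product of roots = c/a

Here a = 3, b = 4, c = -3
Sum = -(4)/3 = -4/3
Product = -3/3 = -1

Product = -1


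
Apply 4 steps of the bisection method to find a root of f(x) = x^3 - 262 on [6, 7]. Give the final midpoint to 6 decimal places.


f(x) = x^3 - 262
f(6) = -46 < 0
f(7) = 81 > 0

Step 1: midpoint = (6.000000 + 7.000000)/2 = 6.500000
  f(6.500000) = 12.625000
  f(mid) > 0, so root is in [6.000000, 6.500000]

Step 2: midpoint = (6.000000 + 6.500000)/2 = 6.250000
  f(6.250000) = -17.859375
  f(mid) < 0, so root is in [6.250000, 6.500000]

Step 3: midpoint = (6.250000 + 6.500000)/2 = 6.375000
  f(6.375000) = -2.916016
  f(mid) < 0, so root is in [6.375000, 6.500000]

Step 4: midpoint = (6.375000 + 6.500000)/2 = 6.437500
  f(6.437500) = 4.779053
  f(mid) > 0, so root is in [6.375000, 6.437500]

midpoint = 6.437500


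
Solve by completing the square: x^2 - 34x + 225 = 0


Start: x^2 - 34x + 225 = 0
Move constant: x^2 - 34x = -225
Half of -34 is -17, squared is 289
Add 289 to both sides: x^2 - 34x + 289 = 64
(x - 17)^2 = 64
x - 17 = ±8
x = 17 + 8 = 25 or x = 17 - 8 = 9

x = 9, x = 25


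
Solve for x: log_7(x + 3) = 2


Convert to exponential form: x + 3 = 7^2 = 49
x = 49 - 3 = 46
Check: log_7(46 + 3) = log_7(49) = log_7(49) = 2 ✓

x = 46


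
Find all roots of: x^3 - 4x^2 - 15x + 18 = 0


Let p(x) = x^3 - 4x^2 - 15x + 18. By the rational root theorem (leading coefficient 1), any rational root is an integer divisor of 18: try ±1, ±2, ... in turn.
Test x = 1: value = 0 ✓, so (x - 1) is a factor.
Synthetic division by (x - 1): bring down 1; 1(1) - 4 = -3; (-3)(1) - 15 = -18; (-18)(1) + 18 = 0 → quotient x^2 - 3x - 18, remainder 0.
Solve the quadratic x^2 - 3x - 18 = 0: discriminant = (-3)^2 - 4(1)(-18) = 9 + 72 = 81.
sqrt(81) = 9, so x = (3 ± 9)/2: x = 6 or x = -3.
Collecting all roots found:

x = -3, x = 1, x = 6


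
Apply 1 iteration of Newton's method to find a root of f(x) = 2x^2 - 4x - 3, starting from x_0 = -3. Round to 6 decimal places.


Newton's method: x_(n+1) = x_n - f(x_n)/f'(x_n)
f(x) = 2x^2 - 4x - 3
f'(x) = 4x - 4

Iteration 1:
  f(-3.000000) = 27.000000
  f'(-3.000000) = -16.000000
  x_1 = -3.000000 - (27.000000)/(-16.000000) = -1.312500

x_1 = -1.312500


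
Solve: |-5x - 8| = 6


An absolute value equation |expr| = 6 gives two cases:
Case 1: -5x - 8 = 6
  -5x = 14, so x = -14/5
Case 2: -5x - 8 = -6
  -5x = 2, so x = -2/5

x = -14/5, x = -2/5


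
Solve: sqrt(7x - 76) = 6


Square both sides: 7x - 76 = 6^2 = 36
7x = 36 + 76 = 112
x = 16
Check: sqrt(7*16 - 76) = sqrt(36) = 6 ✓

x = 16


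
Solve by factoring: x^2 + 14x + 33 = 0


We need two numbers that multiply to 33 and add to 14.
Those numbers are 3 and 11 (since 3 * 11 = 33 and 3 + 11 = 14).
So x^2 + 14x + 33 = (x + 3)(x + 11) = 0
Setting each factor to zero: x = -3 or x = -11

x = -11, x = -3


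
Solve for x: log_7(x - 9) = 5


Convert to exponential form: x - 9 = 7^5 = 16807
x = 16807 + 9 = 16816
Check: log_7(16816 - 9) = log_7(16807) = log_7(16807) = 5 ✓

x = 16816


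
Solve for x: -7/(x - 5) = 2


Multiply both sides by (x - 5): -7 = 2(x - 5)
Distribute: -7 = 2x - 10
2x = -7 + 10 = 3
x = 3/2

x = 3/2


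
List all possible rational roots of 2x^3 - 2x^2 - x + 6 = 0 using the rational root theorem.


Rational root theorem: possible roots are ±p/q where:
  p divides the constant term (6): p ∈ {1, 2, 3, 6}
  q divides the leading coefficient (2): q ∈ {1, 2}

All possible rational roots: -6, -3, -2, -3/2, -1, -1/2, 1/2, 1, 3/2, 2, 3, 6

-6, -3, -2, -3/2, -1, -1/2, 1/2, 1, 3/2, 2, 3, 6


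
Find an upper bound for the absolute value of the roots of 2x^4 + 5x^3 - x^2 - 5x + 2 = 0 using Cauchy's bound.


Cauchy's bound: all roots r satisfy |r| <= 1 + max(|a_i/a_n|) for i = 0,...,n-1
where a_n is the leading coefficient.

Coefficients: [2, 5, -1, -5, 2]
Leading coefficient a_n = 2
Ratios |a_i/a_n|: 5/2, 1/2, 5/2, 1
Maximum ratio: 5/2
Cauchy's bound: |r| <= 1 + 5/2 = 7/2

Upper bound = 7/2


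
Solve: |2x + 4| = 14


An absolute value equation |expr| = 14 gives two cases:
Case 1: 2x + 4 = 14
  2x = 10, so x = 5
Case 2: 2x + 4 = -14
  2x = -18, so x = -9

x = -9, x = 5


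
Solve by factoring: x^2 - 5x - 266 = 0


We need two numbers that multiply to -266 and add to -5.
Those numbers are 14 and -19 (since 14 * (-19) = -266 and 14 + (-19) = -5).
So x^2 - 5x - 266 = (x + 14)(x - 19) = 0
Setting each factor to zero: x = -14 or x = 19

x = -14, x = 19
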